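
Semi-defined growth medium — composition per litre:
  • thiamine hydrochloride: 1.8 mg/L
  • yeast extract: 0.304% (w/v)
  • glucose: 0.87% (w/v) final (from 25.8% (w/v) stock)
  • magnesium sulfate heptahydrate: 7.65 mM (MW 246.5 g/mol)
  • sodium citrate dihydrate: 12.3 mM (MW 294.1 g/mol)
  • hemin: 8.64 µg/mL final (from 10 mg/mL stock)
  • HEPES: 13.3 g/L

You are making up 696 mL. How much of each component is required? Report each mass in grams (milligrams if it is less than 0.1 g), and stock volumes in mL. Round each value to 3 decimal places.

thiamine hydrochloride 1.253 mg; yeast extract 2.116 g; glucose 23.470 mL; magnesium sulfate heptahydrate 1.312 g; sodium citrate dihydrate 2.518 g; hemin 0.601 mL; HEPES 9.257 g

Working volume: 696 mL = 0.696 L.
thiamine hydrochloride: 1.8 mg/L × 0.696 L = 1.253 mg
yeast extract: 0.304% w/v = 3.04 g/L → 3.04 × 0.696 L = 2.116 g
glucose: V = C2·V2/C1 = 0.87% ÷ 25.8% × 696 mL = 23.470 mL
magnesium sulfate heptahydrate: 7.65 mmol/L × 246.5 g/mol × 0.696 L ÷ 1000 = 1.312 g
sodium citrate dihydrate: 12.3 mmol/L × 294.1 g/mol × 0.696 L ÷ 1000 = 2.518 g
hemin: C1V1 = C2V2 → 8.64 µg/mL × 696 mL ÷ 10000 µg/mL = 0.601 mL
HEPES: 13.3 g/L × 0.696 L = 9.257 g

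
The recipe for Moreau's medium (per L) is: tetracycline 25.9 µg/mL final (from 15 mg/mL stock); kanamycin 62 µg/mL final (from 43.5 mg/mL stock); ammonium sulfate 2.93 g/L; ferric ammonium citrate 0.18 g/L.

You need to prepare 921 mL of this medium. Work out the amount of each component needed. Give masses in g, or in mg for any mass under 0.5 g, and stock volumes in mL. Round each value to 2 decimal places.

tetracycline 1.59 mL; kanamycin 1.31 mL; ammonium sulfate 2.70 g; ferric ammonium citrate 165.78 mg

Target volume = 921 mL = 0.921 L.
tetracycline: C1V1 = C2V2 → 25.9 µg/mL × 921 mL ÷ 15000 µg/mL = 1.59 mL
kanamycin: C1V1 = C2V2 → 62 µg/mL × 921 mL ÷ 43500 µg/mL = 1.31 mL
ammonium sulfate: 2.93 g/L × 0.921 L = 2.70 g
ferric ammonium citrate: 0.18 g/L × 0.921 L = 0.16578 g = 165.78 mg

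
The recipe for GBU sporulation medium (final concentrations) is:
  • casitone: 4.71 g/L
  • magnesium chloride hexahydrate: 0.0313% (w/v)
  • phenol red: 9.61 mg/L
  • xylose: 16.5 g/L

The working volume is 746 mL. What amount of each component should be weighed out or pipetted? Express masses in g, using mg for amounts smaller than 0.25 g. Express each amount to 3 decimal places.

casitone 3.514 g; magnesium chloride hexahydrate 233.498 mg; phenol red 7.169 mg; xylose 12.309 g

Working volume: 746 mL = 0.746 L.
casitone: 4.71 g/L × 0.746 L = 3.514 g
magnesium chloride hexahydrate: 0.0313 g per 100 mL × 746 mL ÷ 100 = 0.233498 g = 233.498 mg
phenol red: 9.61 mg/L × 0.746 L = 7.169 mg
xylose: 16.5 g/L × 0.746 L = 12.309 g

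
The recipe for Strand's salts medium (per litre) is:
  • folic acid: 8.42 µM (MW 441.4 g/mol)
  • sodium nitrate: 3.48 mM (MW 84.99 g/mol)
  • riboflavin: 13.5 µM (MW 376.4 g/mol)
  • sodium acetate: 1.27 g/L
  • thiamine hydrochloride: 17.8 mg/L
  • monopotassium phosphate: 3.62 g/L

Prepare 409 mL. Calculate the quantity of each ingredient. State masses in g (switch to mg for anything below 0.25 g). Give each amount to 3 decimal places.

folic acid 1.520 mg; sodium nitrate 120.968 mg; riboflavin 2.078 mg; sodium acetate 0.519 g; thiamine hydrochloride 7.280 mg; monopotassium phosphate 1.481 g

Scale factor relative to 1 L: 0.409.
folic acid: 8.42 µmol/L × 441.4 g/mol × 0.409 L ÷ 1000 = 1.520 mg
sodium nitrate: 3.48 mmol/L × 84.99 mg/mmol × 0.409 L = 120.968 mg
riboflavin: 13.5 µmol/L × 376.4 g/mol × 0.409 L ÷ 1000 = 2.078 mg
sodium acetate: 1.27 g/L × 0.409 L = 0.519 g
thiamine hydrochloride: 17.8 mg/L × 0.409 L = 7.280 mg
monopotassium phosphate: 3.62 g/L × 0.409 L = 1.481 g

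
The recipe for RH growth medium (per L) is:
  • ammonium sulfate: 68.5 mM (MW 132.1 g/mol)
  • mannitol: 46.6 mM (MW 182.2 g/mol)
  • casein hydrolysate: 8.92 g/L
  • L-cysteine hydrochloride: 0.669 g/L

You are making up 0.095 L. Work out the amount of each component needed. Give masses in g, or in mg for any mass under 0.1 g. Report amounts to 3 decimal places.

ammonium sulfate 0.860 g; mannitol 0.807 g; casein hydrolysate 0.847 g; L-cysteine hydrochloride 63.555 mg

Scale factor relative to 1 L: 0.095.
ammonium sulfate: 68.5 mmol/L × 132.1 g/mol × 0.095 L ÷ 1000 = 0.860 g
mannitol: 46.6 mmol/L × 182.2 g/mol × 0.095 L ÷ 1000 = 0.807 g
casein hydrolysate: 8.92 g/L × 0.095 L = 0.847 g
L-cysteine hydrochloride: 0.669 g/L × 0.095 L = 0.063555 g = 63.555 mg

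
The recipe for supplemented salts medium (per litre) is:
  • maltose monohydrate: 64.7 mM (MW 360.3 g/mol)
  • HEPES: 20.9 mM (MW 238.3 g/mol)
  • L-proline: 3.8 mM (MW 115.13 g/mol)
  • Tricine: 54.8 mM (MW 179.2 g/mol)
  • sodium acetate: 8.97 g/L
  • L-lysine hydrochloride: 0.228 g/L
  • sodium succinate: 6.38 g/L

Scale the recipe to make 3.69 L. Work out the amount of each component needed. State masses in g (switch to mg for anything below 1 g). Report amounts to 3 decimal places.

Working volume: 3.69 L.
maltose monohydrate: 64.7 mmol/L × 360.3 g/mol × 3.69 L ÷ 1000 = 86.019 g
HEPES: 20.9 mmol/L × 238.3 g/mol × 3.69 L ÷ 1000 = 18.378 g
L-proline: 3.8 mmol/L × 115.13 g/mol × 3.69 L ÷ 1000 = 1.614 g
Tricine: 54.8 mmol/L × 179.2 g/mol × 3.69 L ÷ 1000 = 36.236 g
sodium acetate: 8.97 g/L × 3.69 L = 33.099 g
L-lysine hydrochloride: 0.228 g/L × 3.69 L = 0.84132 g = 841.320 mg
sodium succinate: 6.38 g/L × 3.69 L = 23.542 g

maltose monohydrate 86.019 g; HEPES 18.378 g; L-proline 1.614 g; Tricine 36.236 g; sodium acetate 33.099 g; L-lysine hydrochloride 841.320 mg; sodium succinate 23.542 g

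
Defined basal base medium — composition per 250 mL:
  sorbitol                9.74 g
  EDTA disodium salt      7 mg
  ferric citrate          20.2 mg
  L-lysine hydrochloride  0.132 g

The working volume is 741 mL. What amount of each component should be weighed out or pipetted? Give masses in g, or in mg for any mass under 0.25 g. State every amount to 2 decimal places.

sorbitol 28.87 g; EDTA disodium salt 20.75 mg; ferric citrate 59.87 mg; L-lysine hydrochloride 0.39 g

Scale factor = 741 mL / 250 mL = 2.964.
sorbitol: 9.74 g × (741 mL / 250 mL) = 28.87 g
EDTA disodium salt: 7 mg × (741 mL / 250 mL) = 20.75 mg
ferric citrate: 20.2 mg × (741 mL / 250 mL) = 59.87 mg
L-lysine hydrochloride: 0.132 g × (741 mL / 250 mL) = 0.39 g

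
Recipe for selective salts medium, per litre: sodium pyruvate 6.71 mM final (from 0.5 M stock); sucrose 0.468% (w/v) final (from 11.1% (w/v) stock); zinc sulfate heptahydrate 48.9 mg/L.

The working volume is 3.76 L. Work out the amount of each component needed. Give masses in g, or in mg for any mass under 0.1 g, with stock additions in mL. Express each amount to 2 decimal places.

Scale factor relative to 1 L: 3.76.
sodium pyruvate: V = C2·V2/C1 = 6.71 mM × 3760 mL ÷ 500 mM = 50.46 mL
sucrose: dilute stock: 0.468% ÷ 11.1% × 3760 mL = 158.53 mL
zinc sulfate heptahydrate: 48.9 mg/L × 3.76 L = 183.864 mg = 0.18 g

sodium pyruvate 50.46 mL; sucrose 158.53 mL; zinc sulfate heptahydrate 0.18 g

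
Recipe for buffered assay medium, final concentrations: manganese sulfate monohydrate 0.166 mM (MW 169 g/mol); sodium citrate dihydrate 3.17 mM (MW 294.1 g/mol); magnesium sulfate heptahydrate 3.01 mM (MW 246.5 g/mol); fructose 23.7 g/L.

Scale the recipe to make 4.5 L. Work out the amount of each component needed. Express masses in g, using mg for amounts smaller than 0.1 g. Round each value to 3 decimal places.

Working volume: 4.5 L.
manganese sulfate monohydrate: 0.166 mmol/L × 169 g/mol × 4.5 L ÷ 1000 = 0.126 g
sodium citrate dihydrate: 3.17 mmol/L × 294.1 g/mol × 4.5 L ÷ 1000 = 4.195 g
magnesium sulfate heptahydrate: 3.01 mmol/L × 246.5 g/mol × 4.5 L ÷ 1000 = 3.339 g
fructose: 23.7 g/L × 4.5 L = 106.650 g

manganese sulfate monohydrate 0.126 g; sodium citrate dihydrate 4.195 g; magnesium sulfate heptahydrate 3.339 g; fructose 106.650 g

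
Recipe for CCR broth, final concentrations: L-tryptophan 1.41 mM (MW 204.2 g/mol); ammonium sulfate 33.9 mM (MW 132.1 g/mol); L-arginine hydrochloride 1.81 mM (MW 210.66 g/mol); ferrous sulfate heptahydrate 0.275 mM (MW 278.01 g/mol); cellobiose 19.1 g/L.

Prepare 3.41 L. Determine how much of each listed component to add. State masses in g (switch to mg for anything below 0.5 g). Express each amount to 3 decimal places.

Scale factor relative to 1 L: 3.41.
L-tryptophan: 1.41 mmol/L × 204.2 g/mol × 3.41 L ÷ 1000 = 0.982 g
ammonium sulfate: 33.9 mmol/L × 132.1 g/mol × 3.41 L ÷ 1000 = 15.271 g
L-arginine hydrochloride: 1.81 mmol/L × 210.66 g/mol × 3.41 L ÷ 1000 = 1.300 g
ferrous sulfate heptahydrate: 0.275 mmol/L × 278.01 mg/mmol × 3.41 L = 260.704 mg
cellobiose: 19.1 g/L × 3.41 L = 65.131 g

L-tryptophan 0.982 g; ammonium sulfate 15.271 g; L-arginine hydrochloride 1.300 g; ferrous sulfate heptahydrate 260.704 mg; cellobiose 65.131 g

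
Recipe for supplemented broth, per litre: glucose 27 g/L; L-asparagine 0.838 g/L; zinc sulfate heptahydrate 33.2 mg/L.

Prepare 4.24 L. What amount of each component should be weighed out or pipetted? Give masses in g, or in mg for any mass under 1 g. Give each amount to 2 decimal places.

glucose 114.48 g; L-asparagine 3.55 g; zinc sulfate heptahydrate 140.77 mg

Scale factor relative to 1 L: 4.24.
glucose: 27 g/L × 4.24 L = 114.48 g
L-asparagine: 0.838 g/L × 4.24 L = 3.55 g
zinc sulfate heptahydrate: 33.2 mg/L × 4.24 L = 140.77 mg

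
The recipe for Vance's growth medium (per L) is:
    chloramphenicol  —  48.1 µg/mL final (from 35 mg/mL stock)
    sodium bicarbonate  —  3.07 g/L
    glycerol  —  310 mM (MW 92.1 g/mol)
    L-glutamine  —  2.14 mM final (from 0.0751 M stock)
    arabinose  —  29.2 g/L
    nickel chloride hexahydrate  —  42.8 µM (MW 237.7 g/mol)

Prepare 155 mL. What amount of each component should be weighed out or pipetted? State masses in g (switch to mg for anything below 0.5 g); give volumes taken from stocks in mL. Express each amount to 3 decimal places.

Scale factor relative to 1 L: 0.155.
chloramphenicol: dilute stock: 48.1 µg/mL × 155 mL ÷ 35000 µg/mL = 0.213 mL
sodium bicarbonate: 3.07 g/L × 0.155 L = 0.47585 g = 475.850 mg
glycerol: 310 mmol/L × 92.1 g/mol × 0.155 L ÷ 1000 = 4.425 g
L-glutamine: dilute stock: 2.14 mM × 155 mL ÷ 75.1 mM = 4.417 mL
arabinose: 29.2 g/L × 0.155 L = 4.526 g
nickel chloride hexahydrate: 42.8 µmol/L × 237.7 g/mol × 0.155 L ÷ 1000 = 1.577 mg

chloramphenicol 0.213 mL; sodium bicarbonate 475.850 mg; glycerol 4.425 g; L-glutamine 4.417 mL; arabinose 4.526 g; nickel chloride hexahydrate 1.577 mg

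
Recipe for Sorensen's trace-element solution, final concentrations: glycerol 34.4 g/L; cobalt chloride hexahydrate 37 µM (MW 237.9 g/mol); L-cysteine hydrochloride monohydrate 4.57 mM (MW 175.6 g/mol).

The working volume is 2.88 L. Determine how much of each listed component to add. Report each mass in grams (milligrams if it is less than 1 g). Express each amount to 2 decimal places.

Scale factor relative to 1 L: 2.88.
glycerol: 34.4 g/L × 2.88 L = 99.07 g
cobalt chloride hexahydrate: 37 µmol/L × 237.9 g/mol × 2.88 L ÷ 1000 = 25.35 mg
L-cysteine hydrochloride monohydrate: 4.57 mmol/L × 175.6 g/mol × 2.88 L ÷ 1000 = 2.31 g

glycerol 99.07 g; cobalt chloride hexahydrate 25.35 mg; L-cysteine hydrochloride monohydrate 2.31 g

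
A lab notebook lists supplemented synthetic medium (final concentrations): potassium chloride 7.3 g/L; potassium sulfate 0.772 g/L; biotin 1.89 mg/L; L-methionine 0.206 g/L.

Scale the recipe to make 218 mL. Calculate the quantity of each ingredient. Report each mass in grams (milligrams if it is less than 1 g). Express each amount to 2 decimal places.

potassium chloride 1.59 g; potassium sulfate 168.30 mg; biotin 0.41 mg; L-methionine 44.91 mg

Working volume: 218 mL = 0.218 L.
potassium chloride: 7.3 g/L × 0.218 L = 1.59 g
potassium sulfate: 0.772 g/L × 0.218 L = 0.168296 g = 168.30 mg
biotin: 1.89 mg/L × 0.218 L = 0.41 mg
L-methionine: 0.206 g/L × 0.218 L = 0.044908 g = 44.91 mg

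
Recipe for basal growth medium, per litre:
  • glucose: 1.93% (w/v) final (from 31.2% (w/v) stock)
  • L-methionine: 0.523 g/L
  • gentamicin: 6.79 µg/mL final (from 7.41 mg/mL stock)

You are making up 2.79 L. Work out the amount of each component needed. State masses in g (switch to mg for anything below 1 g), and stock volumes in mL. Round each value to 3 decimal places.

Working volume: 2.79 L.
glucose: dilute stock: 1.93% ÷ 31.2% × 2790 mL = 172.587 mL
L-methionine: 0.523 g/L × 2.79 L = 1.459 g
gentamicin: dilute stock: 6.79 µg/mL × 2790 mL ÷ 7410 µg/mL = 2.557 mL

glucose 172.587 mL; L-methionine 1.459 g; gentamicin 2.557 mL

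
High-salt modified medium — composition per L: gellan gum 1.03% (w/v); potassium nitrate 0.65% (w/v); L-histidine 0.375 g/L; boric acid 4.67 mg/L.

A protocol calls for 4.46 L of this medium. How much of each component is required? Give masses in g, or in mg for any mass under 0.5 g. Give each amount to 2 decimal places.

gellan gum 45.94 g; potassium nitrate 28.99 g; L-histidine 1.67 g; boric acid 20.83 mg

Working volume: 4.46 L.
gellan gum: 1.03% w/v = 10.3 g/L → 10.3 × 4.46 L = 45.94 g
potassium nitrate: 0.65 g per 100 mL × 4460 mL ÷ 100 = 28.99 g
L-histidine: 0.375 g/L × 4.46 L = 1.67 g
boric acid: 4.67 mg/L × 4.46 L = 20.83 mg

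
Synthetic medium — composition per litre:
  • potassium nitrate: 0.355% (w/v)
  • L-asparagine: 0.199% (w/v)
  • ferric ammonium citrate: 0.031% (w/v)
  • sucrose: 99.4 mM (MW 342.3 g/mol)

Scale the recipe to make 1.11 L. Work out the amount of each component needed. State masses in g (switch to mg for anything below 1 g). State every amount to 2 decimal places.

Scale factor relative to 1 L: 1.11.
potassium nitrate: 0.355% w/v = 3.55 g/L → 3.55 × 1.11 L = 3.94 g
L-asparagine: 0.199% w/v = 1.99 g/L → 1.99 × 1.11 L = 2.21 g
ferric ammonium citrate: 0.031 g per 100 mL × 1110 mL ÷ 100 = 0.3441 g = 344.10 mg
sucrose: 99.4 mmol/L × 342.3 g/mol × 1.11 L ÷ 1000 = 37.77 g

potassium nitrate 3.94 g; L-asparagine 2.21 g; ferric ammonium citrate 344.10 mg; sucrose 37.77 g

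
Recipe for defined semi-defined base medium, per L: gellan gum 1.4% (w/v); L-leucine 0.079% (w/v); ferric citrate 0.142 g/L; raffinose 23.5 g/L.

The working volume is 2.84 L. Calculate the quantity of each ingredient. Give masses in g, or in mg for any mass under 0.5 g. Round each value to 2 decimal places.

Scale factor relative to 1 L: 2.84.
gellan gum: 1.4 g per 100 mL × 2840 mL ÷ 100 = 39.76 g
L-leucine: 0.079 g per 100 mL × 2840 mL ÷ 100 = 2.24 g
ferric citrate: 0.142 g/L × 2.84 L = 0.40328 g = 403.28 mg
raffinose: 23.5 g/L × 2.84 L = 66.74 g

gellan gum 39.76 g; L-leucine 2.24 g; ferric citrate 403.28 mg; raffinose 66.74 g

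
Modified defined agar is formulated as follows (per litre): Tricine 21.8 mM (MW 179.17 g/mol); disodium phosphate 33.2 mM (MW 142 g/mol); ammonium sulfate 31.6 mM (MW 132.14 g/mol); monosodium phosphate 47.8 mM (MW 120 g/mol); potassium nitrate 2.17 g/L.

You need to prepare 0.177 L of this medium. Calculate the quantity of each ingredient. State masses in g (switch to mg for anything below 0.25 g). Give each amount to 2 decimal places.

Tricine 0.69 g; disodium phosphate 0.83 g; ammonium sulfate 0.74 g; monosodium phosphate 1.02 g; potassium nitrate 0.38 g

Working volume: 0.177 L.
Tricine: 21.8 mmol/L × 179.17 g/mol × 0.177 L ÷ 1000 = 0.69 g
disodium phosphate: 33.2 mmol/L × 142 g/mol × 0.177 L ÷ 1000 = 0.83 g
ammonium sulfate: 31.6 mmol/L × 132.14 g/mol × 0.177 L ÷ 1000 = 0.74 g
monosodium phosphate: 47.8 mmol/L × 120 g/mol × 0.177 L ÷ 1000 = 1.02 g
potassium nitrate: 2.17 g/L × 0.177 L = 0.38 g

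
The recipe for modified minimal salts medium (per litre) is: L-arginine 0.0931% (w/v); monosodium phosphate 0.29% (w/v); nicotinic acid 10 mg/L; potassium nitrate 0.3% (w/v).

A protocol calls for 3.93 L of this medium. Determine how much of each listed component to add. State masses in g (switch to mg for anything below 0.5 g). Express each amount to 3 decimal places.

Scale factor relative to 1 L: 3.93.
L-arginine: 0.0931% w/v = 0.931 g/L → 0.931 × 3.93 L = 3.659 g
monosodium phosphate: 0.29% w/v = 2.9 g/L → 2.9 × 3.93 L = 11.397 g
nicotinic acid: 10 mg/L × 3.93 L = 39.300 mg
potassium nitrate: 0.3% w/v = 3 g/L → 3 × 3.93 L = 11.790 g

L-arginine 3.659 g; monosodium phosphate 11.397 g; nicotinic acid 39.300 mg; potassium nitrate 11.790 g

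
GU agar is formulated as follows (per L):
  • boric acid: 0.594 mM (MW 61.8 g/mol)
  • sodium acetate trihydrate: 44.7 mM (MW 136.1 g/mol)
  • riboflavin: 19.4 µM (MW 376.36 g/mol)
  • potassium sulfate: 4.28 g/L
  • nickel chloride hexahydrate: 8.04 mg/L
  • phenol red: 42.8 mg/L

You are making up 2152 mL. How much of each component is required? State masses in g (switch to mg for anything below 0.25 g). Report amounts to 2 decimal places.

boric acid 79.00 mg; sodium acetate trihydrate 13.09 g; riboflavin 15.71 mg; potassium sulfate 9.21 g; nickel chloride hexahydrate 17.30 mg; phenol red 92.11 mg

Scale factor relative to 1 L: 2.152.
boric acid: 0.594 mmol/L × 61.8 mg/mmol × 2.152 L = 79.00 mg
sodium acetate trihydrate: 44.7 mmol/L × 136.1 g/mol × 2.152 L ÷ 1000 = 13.09 g
riboflavin: 19.4 µmol/L × 376.36 g/mol × 2.152 L ÷ 1000 = 15.71 mg
potassium sulfate: 4.28 g/L × 2.152 L = 9.21 g
nickel chloride hexahydrate: 8.04 mg/L × 2.152 L = 17.30 mg
phenol red: 42.8 mg/L × 2.152 L = 92.11 mg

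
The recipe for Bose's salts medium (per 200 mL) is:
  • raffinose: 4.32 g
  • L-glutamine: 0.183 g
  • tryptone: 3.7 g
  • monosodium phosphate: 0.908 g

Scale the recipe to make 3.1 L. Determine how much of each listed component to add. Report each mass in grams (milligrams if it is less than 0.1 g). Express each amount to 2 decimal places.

raffinose 66.96 g; L-glutamine 2.84 g; tryptone 57.35 g; monosodium phosphate 14.07 g

Scale factor = 3100 mL / 200 mL = 15.5.
raffinose: 4.32 g × (3100 mL / 200 mL) = 66.96 g
L-glutamine: 0.183 g × (3100 mL / 200 mL) = 2.84 g
tryptone: 3.7 g × (3100 mL / 200 mL) = 57.35 g
monosodium phosphate: 0.908 g × (3100 mL / 200 mL) = 14.07 g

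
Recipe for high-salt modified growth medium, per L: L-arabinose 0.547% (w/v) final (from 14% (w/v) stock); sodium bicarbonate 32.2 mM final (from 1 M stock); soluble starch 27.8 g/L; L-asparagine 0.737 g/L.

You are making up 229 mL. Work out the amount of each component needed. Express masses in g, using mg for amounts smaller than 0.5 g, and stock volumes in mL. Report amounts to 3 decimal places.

L-arabinose 8.947 mL; sodium bicarbonate 7.374 mL; soluble starch 6.366 g; L-asparagine 168.773 mg

Working volume: 229 mL = 0.229 L.
L-arabinose: C1V1 = C2V2 → 0.547% ÷ 14% × 229 mL = 8.947 mL
sodium bicarbonate: C1V1 = C2V2 → 32.2 mM × 229 mL ÷ 1000 mM = 7.374 mL
soluble starch: 27.8 g/L × 0.229 L = 6.366 g
L-asparagine: 0.737 g/L × 0.229 L = 0.168773 g = 168.773 mg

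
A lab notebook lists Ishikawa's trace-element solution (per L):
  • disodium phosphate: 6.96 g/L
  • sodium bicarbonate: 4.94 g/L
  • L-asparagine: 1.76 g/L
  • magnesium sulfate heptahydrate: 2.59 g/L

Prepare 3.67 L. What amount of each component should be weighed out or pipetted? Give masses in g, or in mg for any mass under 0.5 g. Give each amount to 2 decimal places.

disodium phosphate 25.54 g; sodium bicarbonate 18.13 g; L-asparagine 6.46 g; magnesium sulfate heptahydrate 9.51 g

Working volume: 3.67 L.
disodium phosphate: 6.96 g/L × 3.67 L = 25.54 g
sodium bicarbonate: 4.94 g/L × 3.67 L = 18.13 g
L-asparagine: 1.76 g/L × 3.67 L = 6.46 g
magnesium sulfate heptahydrate: 2.59 g/L × 3.67 L = 9.51 g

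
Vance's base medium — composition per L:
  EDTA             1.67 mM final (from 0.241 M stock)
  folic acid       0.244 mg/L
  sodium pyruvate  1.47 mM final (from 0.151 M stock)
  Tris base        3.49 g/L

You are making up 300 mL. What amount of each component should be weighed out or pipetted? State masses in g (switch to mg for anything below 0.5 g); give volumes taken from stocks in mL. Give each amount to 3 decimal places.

Working volume: 300 mL = 0.3 L.
EDTA: V = C2·V2/C1 = 1.67 mM × 300 mL ÷ 241 mM = 2.079 mL
folic acid: 0.244 mg/L × 0.3 L = 0.073 mg
sodium pyruvate: V = C2·V2/C1 = 1.47 mM × 300 mL ÷ 151 mM = 2.921 mL
Tris base: 3.49 g/L × 0.3 L = 1.047 g

EDTA 2.079 mL; folic acid 0.073 mg; sodium pyruvate 2.921 mL; Tris base 1.047 g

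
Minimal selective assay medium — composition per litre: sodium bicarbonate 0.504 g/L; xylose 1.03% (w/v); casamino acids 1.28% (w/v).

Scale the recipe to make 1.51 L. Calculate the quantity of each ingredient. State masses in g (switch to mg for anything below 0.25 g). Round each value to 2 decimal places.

Working volume: 1.51 L.
sodium bicarbonate: 0.504 g/L × 1.51 L = 0.76 g
xylose: 1.03% w/v = 10.3 g/L → 10.3 × 1.51 L = 15.55 g
casamino acids: 1.28% w/v = 12.8 g/L → 12.8 × 1.51 L = 19.33 g

sodium bicarbonate 0.76 g; xylose 15.55 g; casamino acids 19.33 g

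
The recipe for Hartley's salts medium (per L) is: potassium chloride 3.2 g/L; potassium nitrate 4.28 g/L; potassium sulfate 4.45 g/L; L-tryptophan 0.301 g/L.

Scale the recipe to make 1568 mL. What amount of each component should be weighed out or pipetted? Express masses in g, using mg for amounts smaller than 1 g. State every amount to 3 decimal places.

potassium chloride 5.018 g; potassium nitrate 6.711 g; potassium sulfate 6.978 g; L-tryptophan 471.968 mg

Working volume: 1568 mL = 1.568 L.
potassium chloride: 3.2 g/L × 1.568 L = 5.018 g
potassium nitrate: 4.28 g/L × 1.568 L = 6.711 g
potassium sulfate: 4.45 g/L × 1.568 L = 6.978 g
L-tryptophan: 0.301 g/L × 1.568 L = 0.471968 g = 471.968 mg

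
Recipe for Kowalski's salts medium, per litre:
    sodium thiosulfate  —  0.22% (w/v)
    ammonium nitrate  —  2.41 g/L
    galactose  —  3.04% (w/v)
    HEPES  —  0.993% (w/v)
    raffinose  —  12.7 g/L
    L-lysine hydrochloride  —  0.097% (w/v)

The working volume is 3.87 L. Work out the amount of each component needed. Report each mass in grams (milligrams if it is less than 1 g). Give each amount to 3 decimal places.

Working volume: 3.87 L.
sodium thiosulfate: 0.22% w/v = 2.2 g/L → 2.2 × 3.87 L = 8.514 g
ammonium nitrate: 2.41 g/L × 3.87 L = 9.327 g
galactose: 3.04% w/v = 30.4 g/L → 30.4 × 3.87 L = 117.648 g
HEPES: 0.993 g per 100 mL × 3870 mL ÷ 100 = 38.429 g
raffinose: 12.7 g/L × 3.87 L = 49.149 g
L-lysine hydrochloride: 0.097 g per 100 mL × 3870 mL ÷ 100 = 3.754 g

sodium thiosulfate 8.514 g; ammonium nitrate 9.327 g; galactose 117.648 g; HEPES 38.429 g; raffinose 49.149 g; L-lysine hydrochloride 3.754 g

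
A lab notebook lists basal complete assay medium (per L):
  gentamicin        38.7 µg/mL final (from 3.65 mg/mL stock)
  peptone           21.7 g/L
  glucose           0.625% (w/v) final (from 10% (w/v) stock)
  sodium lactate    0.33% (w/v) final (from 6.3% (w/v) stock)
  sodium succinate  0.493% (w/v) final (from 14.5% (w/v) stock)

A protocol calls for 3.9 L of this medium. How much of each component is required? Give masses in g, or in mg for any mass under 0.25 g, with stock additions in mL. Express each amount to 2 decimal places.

gentamicin 41.35 mL; peptone 84.63 g; glucose 243.75 mL; sodium lactate 204.29 mL; sodium succinate 132.60 mL

Working volume: 3.9 L.
gentamicin: dilute stock: 38.7 µg/mL × 3900 mL ÷ 3650 µg/mL = 41.35 mL
peptone: 21.7 g/L × 3.9 L = 84.63 g
glucose: C1V1 = C2V2 → 0.625% ÷ 10% × 3900 mL = 243.75 mL
sodium lactate: V = C2·V2/C1 = 0.33% ÷ 6.3% × 3900 mL = 204.29 mL
sodium succinate: V = C2·V2/C1 = 0.493% ÷ 14.5% × 3900 mL = 132.60 mL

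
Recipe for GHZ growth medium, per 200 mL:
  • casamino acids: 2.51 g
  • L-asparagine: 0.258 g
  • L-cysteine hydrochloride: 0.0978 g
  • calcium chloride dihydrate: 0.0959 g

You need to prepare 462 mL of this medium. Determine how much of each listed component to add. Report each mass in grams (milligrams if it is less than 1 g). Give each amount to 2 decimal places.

casamino acids 5.80 g; L-asparagine 595.98 mg; L-cysteine hydrochloride 225.92 mg; calcium chloride dihydrate 221.53 mg

Ratio of target to recipe volume: 462 / 200 = 2.31.
casamino acids: 2.51 g × (462 mL / 200 mL) = 5.80 g
L-asparagine: 0.258 g × (462 mL / 200 mL) = 0.59598 g = 595.98 mg
L-cysteine hydrochloride: 0.0978 g × (462 mL / 200 mL) = 0.225918 g = 225.92 mg
calcium chloride dihydrate: 0.0959 g × (462 mL / 200 mL) = 0.221529 g = 221.53 mg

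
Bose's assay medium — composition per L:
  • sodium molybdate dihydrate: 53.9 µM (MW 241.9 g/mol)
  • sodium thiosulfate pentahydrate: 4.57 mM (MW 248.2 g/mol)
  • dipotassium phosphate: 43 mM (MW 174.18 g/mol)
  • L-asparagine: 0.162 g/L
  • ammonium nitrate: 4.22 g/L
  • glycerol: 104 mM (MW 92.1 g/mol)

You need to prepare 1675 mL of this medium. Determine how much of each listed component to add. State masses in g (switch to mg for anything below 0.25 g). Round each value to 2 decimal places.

Target volume = 1675 mL = 1.675 L.
sodium molybdate dihydrate: 53.9 µmol/L × 241.9 g/mol × 1.675 L ÷ 1000 = 21.84 mg
sodium thiosulfate pentahydrate: 4.57 mmol/L × 248.2 g/mol × 1.675 L ÷ 1000 = 1.90 g
dipotassium phosphate: 43 mmol/L × 174.18 g/mol × 1.675 L ÷ 1000 = 12.55 g
L-asparagine: 0.162 g/L × 1.675 L = 0.27 g
ammonium nitrate: 4.22 g/L × 1.675 L = 7.07 g
glycerol: 104 mmol/L × 92.1 g/mol × 1.675 L ÷ 1000 = 16.04 g

sodium molybdate dihydrate 21.84 mg; sodium thiosulfate pentahydrate 1.90 g; dipotassium phosphate 12.55 g; L-asparagine 0.27 g; ammonium nitrate 7.07 g; glycerol 16.04 g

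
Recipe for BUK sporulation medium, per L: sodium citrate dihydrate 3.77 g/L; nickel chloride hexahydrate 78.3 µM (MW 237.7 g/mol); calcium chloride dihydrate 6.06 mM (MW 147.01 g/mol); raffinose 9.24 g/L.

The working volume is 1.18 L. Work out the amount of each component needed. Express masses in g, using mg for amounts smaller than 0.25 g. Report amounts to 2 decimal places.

Working volume: 1.18 L.
sodium citrate dihydrate: 3.77 g/L × 1.18 L = 4.45 g
nickel chloride hexahydrate: 78.3 µmol/L × 237.7 g/mol × 1.18 L ÷ 1000 = 21.96 mg
calcium chloride dihydrate: 6.06 mmol/L × 147.01 g/mol × 1.18 L ÷ 1000 = 1.05 g
raffinose: 9.24 g/L × 1.18 L = 10.90 g

sodium citrate dihydrate 4.45 g; nickel chloride hexahydrate 21.96 mg; calcium chloride dihydrate 1.05 g; raffinose 10.90 g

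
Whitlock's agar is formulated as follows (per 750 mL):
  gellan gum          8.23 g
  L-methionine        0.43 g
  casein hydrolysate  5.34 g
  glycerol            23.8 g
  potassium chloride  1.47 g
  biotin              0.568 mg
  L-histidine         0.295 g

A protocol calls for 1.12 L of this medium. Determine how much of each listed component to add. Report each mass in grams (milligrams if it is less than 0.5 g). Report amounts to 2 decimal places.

gellan gum 12.29 g; L-methionine 0.64 g; casein hydrolysate 7.97 g; glycerol 35.54 g; potassium chloride 2.20 g; biotin 0.85 mg; L-histidine 440.53 mg

Scale factor = 1120 mL / 750 mL = 1.49333.
gellan gum: 8.23 g × (1120 mL / 750 mL) = 12.29 g
L-methionine: 0.43 g × (1120 mL / 750 mL) = 0.64 g
casein hydrolysate: 5.34 g × (1120 mL / 750 mL) = 7.97 g
glycerol: 23.8 g × (1120 mL / 750 mL) = 35.54 g
potassium chloride: 1.47 g × (1120 mL / 750 mL) = 2.20 g
biotin: 0.568 mg × (1120 mL / 750 mL) = 0.85 mg
L-histidine: 0.295 g × (1120 mL / 750 mL) = 0.440533 g = 440.53 mg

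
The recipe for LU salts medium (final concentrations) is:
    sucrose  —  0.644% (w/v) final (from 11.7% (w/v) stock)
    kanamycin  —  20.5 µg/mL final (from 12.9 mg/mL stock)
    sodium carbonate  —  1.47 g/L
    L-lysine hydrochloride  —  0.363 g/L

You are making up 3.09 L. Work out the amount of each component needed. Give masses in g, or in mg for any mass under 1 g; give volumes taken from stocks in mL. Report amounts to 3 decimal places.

sucrose 170.082 mL; kanamycin 4.910 mL; sodium carbonate 4.542 g; L-lysine hydrochloride 1.122 g

Working volume: 3.09 L.
sucrose: V = C2·V2/C1 = 0.644% ÷ 11.7% × 3090 mL = 170.082 mL
kanamycin: C1V1 = C2V2 → 20.5 µg/mL × 3090 mL ÷ 12900 µg/mL = 4.910 mL
sodium carbonate: 1.47 g/L × 3.09 L = 4.542 g
L-lysine hydrochloride: 0.363 g/L × 3.09 L = 1.122 g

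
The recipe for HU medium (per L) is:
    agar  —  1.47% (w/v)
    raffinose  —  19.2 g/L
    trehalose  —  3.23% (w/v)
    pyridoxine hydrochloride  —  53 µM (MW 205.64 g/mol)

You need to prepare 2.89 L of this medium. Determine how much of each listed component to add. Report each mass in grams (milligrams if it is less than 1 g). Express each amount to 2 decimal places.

Scale factor relative to 1 L: 2.89.
agar: 1.47% w/v = 14.7 g/L → 14.7 × 2.89 L = 42.48 g
raffinose: 19.2 g/L × 2.89 L = 55.49 g
trehalose: 3.23 g per 100 mL × 2890 mL ÷ 100 = 93.35 g
pyridoxine hydrochloride: 53 µmol/L × 205.64 g/mol × 2.89 L ÷ 1000 = 31.50 mg

agar 42.48 g; raffinose 55.49 g; trehalose 93.35 g; pyridoxine hydrochloride 31.50 mg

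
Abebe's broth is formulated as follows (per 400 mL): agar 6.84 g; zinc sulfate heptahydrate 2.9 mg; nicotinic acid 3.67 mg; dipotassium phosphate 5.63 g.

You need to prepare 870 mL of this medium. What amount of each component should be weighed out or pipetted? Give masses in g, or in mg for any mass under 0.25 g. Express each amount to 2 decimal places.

Ratio of target to recipe volume: 870 / 400 = 2.175.
agar: 6.84 g × (870 mL / 400 mL) = 14.88 g
zinc sulfate heptahydrate: 2.9 mg × (870 mL / 400 mL) = 6.31 mg
nicotinic acid: 3.67 mg × (870 mL / 400 mL) = 7.98 mg
dipotassium phosphate: 5.63 g × (870 mL / 400 mL) = 12.25 g

agar 14.88 g; zinc sulfate heptahydrate 6.31 mg; nicotinic acid 7.98 mg; dipotassium phosphate 12.25 g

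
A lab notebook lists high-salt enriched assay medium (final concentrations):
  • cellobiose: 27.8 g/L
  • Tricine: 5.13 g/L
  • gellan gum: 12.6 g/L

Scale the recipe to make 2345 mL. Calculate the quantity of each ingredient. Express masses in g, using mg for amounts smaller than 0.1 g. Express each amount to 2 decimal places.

cellobiose 65.19 g; Tricine 12.03 g; gellan gum 29.55 g

Working volume: 2345 mL = 2.345 L.
cellobiose: 27.8 g/L × 2.345 L = 65.19 g
Tricine: 5.13 g/L × 2.345 L = 12.03 g
gellan gum: 12.6 g/L × 2.345 L = 29.55 g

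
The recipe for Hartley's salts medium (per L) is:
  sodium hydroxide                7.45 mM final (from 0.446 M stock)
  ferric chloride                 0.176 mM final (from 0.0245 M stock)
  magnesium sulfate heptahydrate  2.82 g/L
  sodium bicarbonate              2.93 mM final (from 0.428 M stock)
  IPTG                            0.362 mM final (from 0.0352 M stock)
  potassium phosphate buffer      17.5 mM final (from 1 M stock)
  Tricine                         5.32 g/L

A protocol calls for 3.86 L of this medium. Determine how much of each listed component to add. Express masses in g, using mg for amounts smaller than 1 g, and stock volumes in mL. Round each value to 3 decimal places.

sodium hydroxide 64.478 mL; ferric chloride 27.729 mL; magnesium sulfate heptahydrate 10.885 g; sodium bicarbonate 26.425 mL; IPTG 39.697 mL; potassium phosphate buffer 67.550 mL; Tricine 20.535 g

Scale factor relative to 1 L: 3.86.
sodium hydroxide: dilute stock: 7.45 mM × 3860 mL ÷ 446 mM = 64.478 mL
ferric chloride: V = C2·V2/C1 = 0.176 mM × 3860 mL ÷ 24.5 mM = 27.729 mL
magnesium sulfate heptahydrate: 2.82 g/L × 3.86 L = 10.885 g
sodium bicarbonate: dilute stock: 2.93 mM × 3860 mL ÷ 428 mM = 26.425 mL
IPTG: dilute stock: 0.362 mM × 3860 mL ÷ 35.2 mM = 39.697 mL
potassium phosphate buffer: C1V1 = C2V2 → 17.5 mM × 3860 mL ÷ 1000 mM = 67.550 mL
Tricine: 5.32 g/L × 3.86 L = 20.535 g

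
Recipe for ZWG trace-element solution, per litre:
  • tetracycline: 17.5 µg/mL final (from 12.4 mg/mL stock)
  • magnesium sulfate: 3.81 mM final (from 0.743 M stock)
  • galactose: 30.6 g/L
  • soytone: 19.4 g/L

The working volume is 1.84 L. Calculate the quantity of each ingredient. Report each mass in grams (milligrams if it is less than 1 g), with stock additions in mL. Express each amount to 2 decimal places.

Working volume: 1.84 L.
tetracycline: dilute stock: 17.5 µg/mL × 1840 mL ÷ 12400 µg/mL = 2.60 mL
magnesium sulfate: C1V1 = C2V2 → 3.81 mM × 1840 mL ÷ 743 mM = 9.44 mL
galactose: 30.6 g/L × 1.84 L = 56.30 g
soytone: 19.4 g/L × 1.84 L = 35.70 g

tetracycline 2.60 mL; magnesium sulfate 9.44 mL; galactose 56.30 g; soytone 35.70 g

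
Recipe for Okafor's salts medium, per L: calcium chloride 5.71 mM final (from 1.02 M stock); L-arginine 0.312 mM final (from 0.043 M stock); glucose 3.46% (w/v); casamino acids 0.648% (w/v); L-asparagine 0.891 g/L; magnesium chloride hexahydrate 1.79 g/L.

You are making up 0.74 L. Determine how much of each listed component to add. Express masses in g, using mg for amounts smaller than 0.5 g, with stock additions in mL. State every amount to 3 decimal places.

calcium chloride 4.143 mL; L-arginine 5.369 mL; glucose 25.604 g; casamino acids 4.795 g; L-asparagine 0.659 g; magnesium chloride hexahydrate 1.325 g

Working volume: 0.74 L.
calcium chloride: V = C2·V2/C1 = 5.71 mM × 740 mL ÷ 1020 mM = 4.143 mL
L-arginine: C1V1 = C2V2 → 0.312 mM × 740 mL ÷ 43 mM = 5.369 mL
glucose: 3.46% w/v = 34.6 g/L → 34.6 × 0.74 L = 25.604 g
casamino acids: 0.648 g per 100 mL × 740 mL ÷ 100 = 4.795 g
L-asparagine: 0.891 g/L × 0.74 L = 0.659 g
magnesium chloride hexahydrate: 1.79 g/L × 0.74 L = 1.325 g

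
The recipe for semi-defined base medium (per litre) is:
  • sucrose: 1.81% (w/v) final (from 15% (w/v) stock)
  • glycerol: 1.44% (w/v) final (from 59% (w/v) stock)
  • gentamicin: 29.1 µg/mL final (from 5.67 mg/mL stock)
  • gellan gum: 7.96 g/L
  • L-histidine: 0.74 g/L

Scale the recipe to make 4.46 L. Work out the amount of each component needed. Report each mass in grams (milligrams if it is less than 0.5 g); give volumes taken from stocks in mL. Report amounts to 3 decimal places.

Working volume: 4.46 L.
sucrose: C1V1 = C2V2 → 1.81% ÷ 15% × 4460 mL = 538.173 mL
glycerol: dilute stock: 1.44% ÷ 59% × 4460 mL = 108.854 mL
gentamicin: V = C2·V2/C1 = 29.1 µg/mL × 4460 mL ÷ 5670 µg/mL = 22.890 mL
gellan gum: 7.96 g/L × 4.46 L = 35.502 g
L-histidine: 0.74 g/L × 4.46 L = 3.300 g

sucrose 538.173 mL; glycerol 108.854 mL; gentamicin 22.890 mL; gellan gum 35.502 g; L-histidine 3.300 g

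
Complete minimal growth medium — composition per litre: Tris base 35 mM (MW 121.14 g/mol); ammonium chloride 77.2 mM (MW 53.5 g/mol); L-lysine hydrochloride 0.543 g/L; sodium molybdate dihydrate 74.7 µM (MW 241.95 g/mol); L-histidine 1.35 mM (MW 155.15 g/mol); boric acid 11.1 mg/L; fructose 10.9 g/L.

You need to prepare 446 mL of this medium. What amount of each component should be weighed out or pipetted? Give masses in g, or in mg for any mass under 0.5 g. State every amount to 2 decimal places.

Tris base 1.89 g; ammonium chloride 1.84 g; L-lysine hydrochloride 242.18 mg; sodium molybdate dihydrate 8.06 mg; L-histidine 93.42 mg; boric acid 4.95 mg; fructose 4.86 g

Target volume = 446 mL = 0.446 L.
Tris base: 35 mmol/L × 121.14 g/mol × 0.446 L ÷ 1000 = 1.89 g
ammonium chloride: 77.2 mmol/L × 53.5 g/mol × 0.446 L ÷ 1000 = 1.84 g
L-lysine hydrochloride: 0.543 g/L × 0.446 L = 0.242178 g = 242.18 mg
sodium molybdate dihydrate: 74.7 µmol/L × 241.95 g/mol × 0.446 L ÷ 1000 = 8.06 mg
L-histidine: 1.35 mmol/L × 155.15 mg/mmol × 0.446 L = 93.42 mg
boric acid: 11.1 mg/L × 0.446 L = 4.95 mg
fructose: 10.9 g/L × 0.446 L = 4.86 g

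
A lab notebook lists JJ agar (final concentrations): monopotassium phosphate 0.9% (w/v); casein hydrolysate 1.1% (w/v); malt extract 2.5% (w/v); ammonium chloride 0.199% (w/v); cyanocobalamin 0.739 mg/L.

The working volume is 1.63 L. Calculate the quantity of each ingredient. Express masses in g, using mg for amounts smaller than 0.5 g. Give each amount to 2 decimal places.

Scale factor relative to 1 L: 1.63.
monopotassium phosphate: 0.9% w/v = 9 g/L → 9 × 1.63 L = 14.67 g
casein hydrolysate: 1.1% w/v = 11 g/L → 11 × 1.63 L = 17.93 g
malt extract: 2.5 g per 100 mL × 1630 mL ÷ 100 = 40.75 g
ammonium chloride: 0.199 g per 100 mL × 1630 mL ÷ 100 = 3.24 g
cyanocobalamin: 0.739 mg/L × 1.63 L = 1.20 mg

monopotassium phosphate 14.67 g; casein hydrolysate 17.93 g; malt extract 40.75 g; ammonium chloride 3.24 g; cyanocobalamin 1.20 mg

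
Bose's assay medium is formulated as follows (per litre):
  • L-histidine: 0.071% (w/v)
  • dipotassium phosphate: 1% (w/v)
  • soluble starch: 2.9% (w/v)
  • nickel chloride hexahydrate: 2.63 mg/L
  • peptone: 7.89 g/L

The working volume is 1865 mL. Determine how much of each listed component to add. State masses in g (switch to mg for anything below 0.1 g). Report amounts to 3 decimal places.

L-histidine 1.324 g; dipotassium phosphate 18.650 g; soluble starch 54.085 g; nickel chloride hexahydrate 4.905 mg; peptone 14.715 g

Working volume: 1865 mL = 1.865 L.
L-histidine: 0.071 g per 100 mL × 1865 mL ÷ 100 = 1.324 g
dipotassium phosphate: 1 g per 100 mL × 1865 mL ÷ 100 = 18.650 g
soluble starch: 2.9% w/v = 29 g/L → 29 × 1.865 L = 54.085 g
nickel chloride hexahydrate: 2.63 mg/L × 1.865 L = 4.905 mg
peptone: 7.89 g/L × 1.865 L = 14.715 g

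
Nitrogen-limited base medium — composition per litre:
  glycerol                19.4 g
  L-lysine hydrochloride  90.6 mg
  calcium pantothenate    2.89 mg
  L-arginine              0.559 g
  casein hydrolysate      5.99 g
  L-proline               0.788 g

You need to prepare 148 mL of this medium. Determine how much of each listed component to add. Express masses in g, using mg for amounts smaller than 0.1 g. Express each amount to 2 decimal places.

glycerol 2.87 g; L-lysine hydrochloride 13.41 mg; calcium pantothenate 0.43 mg; L-arginine 82.73 mg; casein hydrolysate 0.89 g; L-proline 0.12 g

Ratio of target to recipe volume: 148 / 1000 = 0.148.
glycerol: 19.4 g × (148 mL / 1000 mL) = 2.87 g
L-lysine hydrochloride: 90.6 mg × (148 mL / 1000 mL) = 13.41 mg
calcium pantothenate: 2.89 mg × (148 mL / 1000 mL) = 0.43 mg
L-arginine: 0.559 g × (148 mL / 1000 mL) = 0.082732 g = 82.73 mg
casein hydrolysate: 5.99 g × (148 mL / 1000 mL) = 0.89 g
L-proline: 0.788 g × (148 mL / 1000 mL) = 0.12 g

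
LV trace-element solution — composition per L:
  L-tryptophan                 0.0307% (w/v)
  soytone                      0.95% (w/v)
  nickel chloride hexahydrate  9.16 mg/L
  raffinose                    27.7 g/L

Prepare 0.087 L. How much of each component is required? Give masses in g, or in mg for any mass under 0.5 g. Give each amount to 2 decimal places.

L-tryptophan 26.71 mg; soytone 0.83 g; nickel chloride hexahydrate 0.80 mg; raffinose 2.41 g

Working volume: 0.087 L.
L-tryptophan: 0.0307% w/v = 0.307 g/L → 0.307 × 0.087 L = 0.026709 g = 26.71 mg
soytone: 0.95% w/v = 9.5 g/L → 9.5 × 0.087 L = 0.83 g
nickel chloride hexahydrate: 9.16 mg/L × 0.087 L = 0.80 mg
raffinose: 27.7 g/L × 0.087 L = 2.41 g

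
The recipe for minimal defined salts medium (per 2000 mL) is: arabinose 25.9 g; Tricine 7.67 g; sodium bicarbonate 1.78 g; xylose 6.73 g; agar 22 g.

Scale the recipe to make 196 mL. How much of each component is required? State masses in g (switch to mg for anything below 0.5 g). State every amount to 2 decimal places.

Ratio of target to recipe volume: 196 / 2000 = 0.098.
arabinose: 25.9 g × (196 mL / 2000 mL) = 2.54 g
Tricine: 7.67 g × (196 mL / 2000 mL) = 0.75 g
sodium bicarbonate: 1.78 g × (196 mL / 2000 mL) = 0.17444 g = 174.44 mg
xylose: 6.73 g × (196 mL / 2000 mL) = 0.66 g
agar: 22 g × (196 mL / 2000 mL) = 2.16 g

arabinose 2.54 g; Tricine 0.75 g; sodium bicarbonate 174.44 mg; xylose 0.66 g; agar 2.16 g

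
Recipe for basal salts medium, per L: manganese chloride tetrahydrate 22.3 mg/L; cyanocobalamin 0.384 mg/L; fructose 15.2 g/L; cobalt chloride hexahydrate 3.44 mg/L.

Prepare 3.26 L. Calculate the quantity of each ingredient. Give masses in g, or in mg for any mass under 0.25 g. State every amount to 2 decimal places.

manganese chloride tetrahydrate 72.70 mg; cyanocobalamin 1.25 mg; fructose 49.55 g; cobalt chloride hexahydrate 11.21 mg

Working volume: 3.26 L.
manganese chloride tetrahydrate: 22.3 mg/L × 3.26 L = 72.70 mg
cyanocobalamin: 0.384 mg/L × 3.26 L = 1.25 mg
fructose: 15.2 g/L × 3.26 L = 49.55 g
cobalt chloride hexahydrate: 3.44 mg/L × 3.26 L = 11.21 mg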